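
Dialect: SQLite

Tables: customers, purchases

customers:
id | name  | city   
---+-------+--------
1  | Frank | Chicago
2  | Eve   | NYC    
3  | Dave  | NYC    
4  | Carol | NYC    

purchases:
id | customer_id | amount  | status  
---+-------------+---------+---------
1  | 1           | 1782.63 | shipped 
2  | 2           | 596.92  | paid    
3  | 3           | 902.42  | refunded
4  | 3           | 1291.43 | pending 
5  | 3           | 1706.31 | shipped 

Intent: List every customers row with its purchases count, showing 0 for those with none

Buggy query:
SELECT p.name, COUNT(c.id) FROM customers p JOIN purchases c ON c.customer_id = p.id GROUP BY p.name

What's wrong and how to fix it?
Bug: An inner join excludes parents with zero children

Fix: Switch to LEFT JOIN to retain unmatched parent rows

Corrected query:
SELECT p.name, COUNT(c.id) FROM customers p LEFT JOIN purchases c ON c.customer_id = p.id GROUP BY p.name

Result:
name  | COUNT(c.id)
------+------------
Carol | 0          
Dave  | 3          
Eve   | 1          
Frank | 1          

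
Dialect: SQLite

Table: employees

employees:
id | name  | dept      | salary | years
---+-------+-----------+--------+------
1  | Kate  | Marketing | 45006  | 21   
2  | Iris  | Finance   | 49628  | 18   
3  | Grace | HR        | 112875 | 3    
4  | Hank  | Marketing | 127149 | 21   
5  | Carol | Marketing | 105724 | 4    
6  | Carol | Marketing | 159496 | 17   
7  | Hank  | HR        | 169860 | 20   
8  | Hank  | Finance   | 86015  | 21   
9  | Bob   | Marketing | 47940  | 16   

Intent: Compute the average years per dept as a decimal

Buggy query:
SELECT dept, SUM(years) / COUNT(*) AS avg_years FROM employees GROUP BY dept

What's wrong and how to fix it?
Bug: Both operands are integers, so '/' performs integer division and truncates

Fix: Cast one side to REAL so the division keeps the fractional part

Corrected query:
SELECT dept, SUM(years) * 1.0 / COUNT(*) AS avg_years FROM employees GROUP BY dept

Result:
dept      | avg_years
----------+----------
Finance   | 19.5     
HR        | 11.5     
Marketing | 15.8     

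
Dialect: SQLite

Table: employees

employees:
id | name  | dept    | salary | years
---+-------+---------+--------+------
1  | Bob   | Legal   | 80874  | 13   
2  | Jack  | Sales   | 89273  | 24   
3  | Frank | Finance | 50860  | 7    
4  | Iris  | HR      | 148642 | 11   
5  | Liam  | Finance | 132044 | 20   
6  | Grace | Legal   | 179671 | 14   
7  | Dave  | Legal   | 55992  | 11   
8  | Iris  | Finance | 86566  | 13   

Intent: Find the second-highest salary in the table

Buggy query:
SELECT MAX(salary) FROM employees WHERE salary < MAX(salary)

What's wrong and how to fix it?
Bug: The inner MAX is an aggregate inside WHERE, which is not allowed

Fix: Compute the overall MAX in a subquery, then take MAX of rows below it

Corrected query:
SELECT MAX(salary) FROM employees WHERE salary < (SELECT MAX(salary) FROM employees)

Result:
MAX(salary)
-----------
148642     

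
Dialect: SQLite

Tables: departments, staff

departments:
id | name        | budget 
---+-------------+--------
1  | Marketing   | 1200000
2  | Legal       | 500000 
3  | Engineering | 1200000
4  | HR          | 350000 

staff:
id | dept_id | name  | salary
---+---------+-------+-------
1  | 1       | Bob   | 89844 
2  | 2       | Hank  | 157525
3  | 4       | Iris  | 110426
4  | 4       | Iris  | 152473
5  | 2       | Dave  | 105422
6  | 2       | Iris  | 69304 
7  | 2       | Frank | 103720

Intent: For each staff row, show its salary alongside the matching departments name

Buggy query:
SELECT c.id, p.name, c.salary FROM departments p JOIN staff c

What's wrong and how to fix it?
Bug: Missing join condition: each staff row is matched to all departments rows instead of just its own

Fix: Specify the join condition linking the foreign key to the parent id

Corrected query:
SELECT c.id, p.name, c.salary FROM departments p JOIN staff c ON c.dept_id = p.id

Result:
id | name      | salary
---+-----------+-------
1  | Marketing | 89844 
2  | Legal     | 157525
3  | HR        | 110426
4  | HR        | 152473
5  | Legal     | 105422
6  | Legal     | 69304 
7  | Legal     | 103720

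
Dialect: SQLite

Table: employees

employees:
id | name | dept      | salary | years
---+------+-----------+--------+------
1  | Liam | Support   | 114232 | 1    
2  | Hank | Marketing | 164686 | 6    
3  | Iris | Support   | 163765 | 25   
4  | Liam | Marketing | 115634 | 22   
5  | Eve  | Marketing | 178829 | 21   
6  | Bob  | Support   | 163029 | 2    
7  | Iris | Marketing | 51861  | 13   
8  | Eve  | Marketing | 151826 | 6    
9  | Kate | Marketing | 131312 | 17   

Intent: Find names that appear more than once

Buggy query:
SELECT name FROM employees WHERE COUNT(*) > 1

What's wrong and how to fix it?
Bug: COUNT(*) is an aggregate and cannot be used in WHERE

Fix: GROUP BY name, then filter groups with HAVING COUNT(*) > 1

Corrected query:
SELECT name FROM employees GROUP BY name HAVING COUNT(*) > 1

Result:
name
----
Eve 
Iris
Liam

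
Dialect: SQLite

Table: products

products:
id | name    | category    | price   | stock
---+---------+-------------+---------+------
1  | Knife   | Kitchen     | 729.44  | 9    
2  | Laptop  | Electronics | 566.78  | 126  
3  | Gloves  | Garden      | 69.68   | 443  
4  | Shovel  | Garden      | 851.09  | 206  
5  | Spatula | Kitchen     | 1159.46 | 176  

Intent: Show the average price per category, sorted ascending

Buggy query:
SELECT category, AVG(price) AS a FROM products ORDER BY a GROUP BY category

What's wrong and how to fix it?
Bug: GROUP BY must precede ORDER BY

Fix: Reorder: SELECT … FROM … GROUP BY … ORDER BY …

Corrected query:
SELECT category, AVG(price) AS a FROM products GROUP BY category ORDER BY a

Result:
category    | a      
------------+--------
Garden      | 460.385
Electronics | 566.78 
Kitchen     | 944.45 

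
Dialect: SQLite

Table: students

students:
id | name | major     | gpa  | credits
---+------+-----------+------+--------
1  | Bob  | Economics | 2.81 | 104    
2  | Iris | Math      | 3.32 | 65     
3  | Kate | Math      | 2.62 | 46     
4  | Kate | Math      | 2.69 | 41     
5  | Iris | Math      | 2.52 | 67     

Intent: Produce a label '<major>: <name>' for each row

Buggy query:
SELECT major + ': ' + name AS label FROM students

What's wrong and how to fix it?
Bug: '+' is numeric addition; on text columns SQLite converts them to 0 instead of concatenating

Fix: Use the || operator for string concatenation

Corrected query:
SELECT major || ': ' || name AS label FROM students

Result:
label         
--------------
Economics: Bob
Math: Iris    
Math: Kate    
Math: Kate    
Math: Iris    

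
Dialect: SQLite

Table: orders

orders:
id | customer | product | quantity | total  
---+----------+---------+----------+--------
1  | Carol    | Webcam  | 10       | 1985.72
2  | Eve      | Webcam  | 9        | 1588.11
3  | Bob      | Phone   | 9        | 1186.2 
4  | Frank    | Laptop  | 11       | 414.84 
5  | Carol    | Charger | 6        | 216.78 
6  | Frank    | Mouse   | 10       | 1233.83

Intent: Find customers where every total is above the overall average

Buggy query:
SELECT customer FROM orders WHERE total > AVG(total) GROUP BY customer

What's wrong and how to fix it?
Bug: AVG() is an aggregate; it can't sit directly in WHERE

Fix: Compute the overall average in a scalar subquery and compare each group's MIN against it in HAVING

Corrected query:
SELECT customer FROM orders GROUP BY customer HAVING MIN(total) > (SELECT AVG(total) FROM orders)

Result:
customer
--------
Bob     
Eve     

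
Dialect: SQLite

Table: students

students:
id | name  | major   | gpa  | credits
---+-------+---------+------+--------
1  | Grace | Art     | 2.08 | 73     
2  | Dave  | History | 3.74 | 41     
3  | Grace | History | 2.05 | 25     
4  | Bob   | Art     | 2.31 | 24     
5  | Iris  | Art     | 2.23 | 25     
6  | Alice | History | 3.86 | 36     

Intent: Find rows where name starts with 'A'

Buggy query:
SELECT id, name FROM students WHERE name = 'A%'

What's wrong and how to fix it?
Bug: '=' compares the literal string including the % character; pattern matching needs LIKE

Fix: Replace '=' with LIKE so 'A%' is treated as a pattern

Corrected query:
SELECT id, name FROM students WHERE name LIKE 'A%'

Result:
id | name 
---+------
6  | Alice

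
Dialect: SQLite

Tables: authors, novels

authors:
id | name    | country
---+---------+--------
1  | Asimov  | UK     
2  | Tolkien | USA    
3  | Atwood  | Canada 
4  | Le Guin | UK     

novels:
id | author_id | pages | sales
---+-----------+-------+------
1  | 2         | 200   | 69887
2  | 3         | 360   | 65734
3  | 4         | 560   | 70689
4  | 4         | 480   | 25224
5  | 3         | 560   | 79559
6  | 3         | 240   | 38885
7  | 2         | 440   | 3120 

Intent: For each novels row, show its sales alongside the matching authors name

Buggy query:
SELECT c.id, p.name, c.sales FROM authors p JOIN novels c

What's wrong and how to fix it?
Bug: Missing join condition: each novels row is matched to all authors rows instead of just its own

Fix: Specify the join condition linking the foreign key to the parent id

Corrected query:
SELECT c.id, p.name, c.sales FROM authors p JOIN novels c ON c.author_id = p.id

Result:
id | name    | sales
---+---------+------
1  | Tolkien | 69887
2  | Atwood  | 65734
3  | Le Guin | 70689
4  | Le Guin | 25224
5  | Atwood  | 79559
6  | Atwood  | 38885
7  | Tolkien | 3120 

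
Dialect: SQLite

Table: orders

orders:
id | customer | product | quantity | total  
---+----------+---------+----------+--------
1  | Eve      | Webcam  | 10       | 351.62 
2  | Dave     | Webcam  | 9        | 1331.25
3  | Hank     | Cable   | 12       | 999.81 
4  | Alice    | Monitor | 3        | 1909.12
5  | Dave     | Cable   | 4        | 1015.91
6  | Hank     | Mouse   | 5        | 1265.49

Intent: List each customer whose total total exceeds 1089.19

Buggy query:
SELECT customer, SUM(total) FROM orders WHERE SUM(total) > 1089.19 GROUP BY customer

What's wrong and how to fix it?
Bug: WHERE runs before GROUP BY, so aggregates aren't available there

Fix: Use HAVING (which filters groups after aggregation) instead of WHERE

Corrected query:
SELECT customer, SUM(total) FROM orders GROUP BY customer HAVING SUM(total) > 1089.19

Result:
customer | SUM(total)
---------+-----------
Alice    | 1909.12   
Dave     | 2347.16   
Hank     | 2265.3    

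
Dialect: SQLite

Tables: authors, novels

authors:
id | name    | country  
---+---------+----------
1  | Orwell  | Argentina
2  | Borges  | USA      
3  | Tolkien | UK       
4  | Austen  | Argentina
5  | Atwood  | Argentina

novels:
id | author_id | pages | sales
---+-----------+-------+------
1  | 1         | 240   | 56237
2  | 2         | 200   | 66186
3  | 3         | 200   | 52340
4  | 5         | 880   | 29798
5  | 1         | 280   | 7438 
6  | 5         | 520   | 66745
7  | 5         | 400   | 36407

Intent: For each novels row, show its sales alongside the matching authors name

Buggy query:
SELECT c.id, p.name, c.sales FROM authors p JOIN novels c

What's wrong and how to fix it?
Bug: Missing join condition: each novels row is matched to all authors rows instead of just its own

Fix: Specify the join condition linking the foreign key to the parent id

Corrected query:
SELECT c.id, p.name, c.sales FROM authors p JOIN novels c ON c.author_id = p.id

Result:
id | name    | sales
---+---------+------
1  | Orwell  | 56237
2  | Borges  | 66186
3  | Tolkien | 52340
4  | Atwood  | 29798
5  | Orwell  | 7438 
6  | Atwood  | 66745
7  | Atwood  | 36407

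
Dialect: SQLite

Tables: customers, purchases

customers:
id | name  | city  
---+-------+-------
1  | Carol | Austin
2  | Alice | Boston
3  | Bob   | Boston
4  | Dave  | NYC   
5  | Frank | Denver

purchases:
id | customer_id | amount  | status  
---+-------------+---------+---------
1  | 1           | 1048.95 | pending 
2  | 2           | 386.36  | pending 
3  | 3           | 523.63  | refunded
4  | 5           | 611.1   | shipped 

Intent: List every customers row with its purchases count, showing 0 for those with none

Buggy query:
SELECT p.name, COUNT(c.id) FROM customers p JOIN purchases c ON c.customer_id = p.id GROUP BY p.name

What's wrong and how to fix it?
Bug: An inner join excludes parents with zero children

Fix: Use LEFT JOIN so parents without children still appear (COUNT(c.id) gives 0)

Corrected query:
SELECT p.name, COUNT(c.id) FROM customers p LEFT JOIN purchases c ON c.customer_id = p.id GROUP BY p.name

Result:
name  | COUNT(c.id)
------+------------
Alice | 1          
Bob   | 1          
Carol | 1          
Dave  | 0          
Frank | 1          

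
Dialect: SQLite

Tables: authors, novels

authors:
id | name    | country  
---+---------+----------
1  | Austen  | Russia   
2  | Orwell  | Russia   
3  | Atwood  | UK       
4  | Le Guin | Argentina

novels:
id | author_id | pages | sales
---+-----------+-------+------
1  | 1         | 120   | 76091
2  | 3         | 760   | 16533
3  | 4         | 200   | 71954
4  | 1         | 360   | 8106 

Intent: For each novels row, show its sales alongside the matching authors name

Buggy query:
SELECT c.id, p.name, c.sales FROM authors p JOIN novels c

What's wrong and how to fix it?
Bug: Missing join condition: each novels row is matched to all authors rows instead of just its own

Fix: Add ON c.author_id = p.id to the JOIN

Corrected query:
SELECT c.id, p.name, c.sales FROM authors p JOIN novels c ON c.author_id = p.id

Result:
id | name    | sales
---+---------+------
1  | Austen  | 76091
2  | Atwood  | 16533
3  | Le Guin | 71954
4  | Austen  | 8106 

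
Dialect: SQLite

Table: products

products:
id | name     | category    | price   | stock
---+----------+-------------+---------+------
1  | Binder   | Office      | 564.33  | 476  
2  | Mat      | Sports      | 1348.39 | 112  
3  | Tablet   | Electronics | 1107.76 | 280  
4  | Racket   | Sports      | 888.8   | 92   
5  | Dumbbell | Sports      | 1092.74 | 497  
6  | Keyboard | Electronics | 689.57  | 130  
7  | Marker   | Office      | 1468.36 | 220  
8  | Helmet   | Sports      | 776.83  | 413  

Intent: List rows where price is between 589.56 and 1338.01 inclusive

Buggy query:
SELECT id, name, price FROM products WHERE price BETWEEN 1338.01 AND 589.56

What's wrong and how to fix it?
Bug: BETWEEN expects the lower bound first; with 1338.01 AND 589.56 the range is empty

Fix: Write BETWEEN 589.56 AND 1338.01

Corrected query:
SELECT id, name, price FROM products WHERE price BETWEEN 589.56 AND 1338.01

Result:
id | name     | price  
---+----------+--------
3  | Tablet   | 1107.76
4  | Racket   | 888.8  
5  | Dumbbell | 1092.74
6  | Keyboard | 689.57 
8  | Helmet   | 776.83 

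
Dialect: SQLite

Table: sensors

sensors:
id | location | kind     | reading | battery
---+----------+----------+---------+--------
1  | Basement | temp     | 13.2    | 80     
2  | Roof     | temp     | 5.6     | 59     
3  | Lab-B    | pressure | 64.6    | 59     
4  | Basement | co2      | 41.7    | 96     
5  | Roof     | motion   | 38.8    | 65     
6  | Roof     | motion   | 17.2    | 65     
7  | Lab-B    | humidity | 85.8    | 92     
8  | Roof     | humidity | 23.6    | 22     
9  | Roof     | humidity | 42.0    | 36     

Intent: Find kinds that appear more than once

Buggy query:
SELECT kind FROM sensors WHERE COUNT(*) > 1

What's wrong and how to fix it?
Bug: WHERE can't reference COUNT(*); aggregates are computed after WHERE

Fix: Group first, then use HAVING for the count condition

Corrected query:
SELECT kind FROM sensors GROUP BY kind HAVING COUNT(*) > 1

Result:
kind    
--------
humidity
motion  
temp    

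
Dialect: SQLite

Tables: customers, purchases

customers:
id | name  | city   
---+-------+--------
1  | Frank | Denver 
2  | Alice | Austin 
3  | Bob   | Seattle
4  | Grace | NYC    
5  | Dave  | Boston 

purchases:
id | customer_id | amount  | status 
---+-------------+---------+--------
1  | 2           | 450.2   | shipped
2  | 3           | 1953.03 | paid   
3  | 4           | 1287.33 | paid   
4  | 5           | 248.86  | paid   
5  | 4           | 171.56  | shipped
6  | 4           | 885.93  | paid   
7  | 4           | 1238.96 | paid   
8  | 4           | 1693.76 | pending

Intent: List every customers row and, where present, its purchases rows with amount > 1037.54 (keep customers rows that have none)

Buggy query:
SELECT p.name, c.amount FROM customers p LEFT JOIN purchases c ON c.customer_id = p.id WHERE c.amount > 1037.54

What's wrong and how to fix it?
Bug: A WHERE condition on the right-hand table after LEFT JOIN drops unmatched parents

Fix: Put 'c.amount > 1037.54' in the JOIN's ON clause instead of WHERE

Corrected query:
SELECT p.name, c.amount FROM customers p LEFT JOIN purchases c ON c.customer_id = p.id AND c.amount > 1037.54

Result:
name  | amount 
------+--------
Frank | NULL   
Alice | NULL   
Bob   | 1953.03
Grace | 1238.96
Grace | 1287.33
Grace | 1693.76
Dave  | NULL   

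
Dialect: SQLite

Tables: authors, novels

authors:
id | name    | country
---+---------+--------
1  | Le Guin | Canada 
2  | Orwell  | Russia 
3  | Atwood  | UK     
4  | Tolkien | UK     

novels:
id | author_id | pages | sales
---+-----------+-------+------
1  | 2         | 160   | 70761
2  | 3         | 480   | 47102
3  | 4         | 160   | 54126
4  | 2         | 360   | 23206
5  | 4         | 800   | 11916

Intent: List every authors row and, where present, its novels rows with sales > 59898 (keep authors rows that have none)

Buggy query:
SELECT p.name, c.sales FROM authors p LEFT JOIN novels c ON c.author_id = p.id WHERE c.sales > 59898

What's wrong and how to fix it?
Bug: Filtering c.sales in WHERE discards the NULL rows produced by LEFT JOIN, turning it into an inner join

Fix: Move the right-table condition into the ON clause so unmatched parents are kept

Corrected query:
SELECT p.name, c.sales FROM authors p LEFT JOIN novels c ON c.author_id = p.id AND c.sales > 59898

Result:
name    | sales
--------+------
Le Guin | NULL 
Orwell  | 70761
Atwood  | NULL 
Tolkien | NULL 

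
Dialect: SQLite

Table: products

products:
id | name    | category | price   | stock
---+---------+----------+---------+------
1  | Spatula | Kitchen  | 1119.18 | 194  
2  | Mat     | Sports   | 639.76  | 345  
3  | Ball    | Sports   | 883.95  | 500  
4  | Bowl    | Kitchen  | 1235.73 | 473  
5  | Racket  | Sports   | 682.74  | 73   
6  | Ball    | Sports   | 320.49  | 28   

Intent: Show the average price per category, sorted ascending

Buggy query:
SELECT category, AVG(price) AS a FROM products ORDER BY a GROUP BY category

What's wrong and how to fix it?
Bug: ORDER BY appears before GROUP BY; SQL clause order requires GROUP BY first

Fix: Reorder: SELECT … FROM … GROUP BY … ORDER BY …

Corrected query:
SELECT category, AVG(price) AS a FROM products GROUP BY category ORDER BY a

Result:
category | a       
---------+---------
Sports   | 631.735 
Kitchen  | 1177.455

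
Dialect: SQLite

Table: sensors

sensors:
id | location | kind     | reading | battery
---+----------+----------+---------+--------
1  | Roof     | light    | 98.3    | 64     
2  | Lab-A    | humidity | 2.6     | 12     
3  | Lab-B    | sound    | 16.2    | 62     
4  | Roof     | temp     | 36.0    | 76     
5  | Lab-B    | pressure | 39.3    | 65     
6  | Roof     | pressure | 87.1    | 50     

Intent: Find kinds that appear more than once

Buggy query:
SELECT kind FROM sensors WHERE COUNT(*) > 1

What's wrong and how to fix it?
Bug: WHERE can't reference COUNT(*); aggregates are computed after WHERE

Fix: Group first, then use HAVING for the count condition

Corrected query:
SELECT kind FROM sensors GROUP BY kind HAVING COUNT(*) > 1

Result:
kind    
--------
pressure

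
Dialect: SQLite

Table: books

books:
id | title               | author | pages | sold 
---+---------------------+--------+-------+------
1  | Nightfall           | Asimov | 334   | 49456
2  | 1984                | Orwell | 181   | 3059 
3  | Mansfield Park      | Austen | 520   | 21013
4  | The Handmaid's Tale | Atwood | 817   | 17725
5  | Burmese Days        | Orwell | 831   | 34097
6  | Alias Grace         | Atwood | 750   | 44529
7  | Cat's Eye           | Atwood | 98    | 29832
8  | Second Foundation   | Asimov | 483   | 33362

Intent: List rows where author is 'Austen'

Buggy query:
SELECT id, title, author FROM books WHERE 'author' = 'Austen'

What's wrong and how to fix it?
Bug: Single quotes denote string literals in SQL; the column name is being compared as a constant string

Fix: Reference the column as author without single quotes

Corrected query:
SELECT id, title, author FROM books WHERE author = 'Austen'

Result:
id | title          | author
---+----------------+-------
3  | Mansfield Park | Austen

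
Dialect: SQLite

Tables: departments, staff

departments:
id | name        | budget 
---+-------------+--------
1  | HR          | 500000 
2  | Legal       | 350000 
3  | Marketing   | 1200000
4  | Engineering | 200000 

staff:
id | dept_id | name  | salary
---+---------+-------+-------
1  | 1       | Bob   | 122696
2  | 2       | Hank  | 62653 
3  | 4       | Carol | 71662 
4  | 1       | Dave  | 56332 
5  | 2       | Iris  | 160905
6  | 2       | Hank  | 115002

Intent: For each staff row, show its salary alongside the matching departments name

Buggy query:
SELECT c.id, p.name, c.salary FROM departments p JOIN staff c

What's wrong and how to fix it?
Bug: Missing join condition: each staff row is matched to all departments rows instead of just its own

Fix: Add ON c.dept_id = p.id to the JOIN

Corrected query:
SELECT c.id, p.name, c.salary FROM departments p JOIN staff c ON c.dept_id = p.id

Result:
id | name        | salary
---+-------------+-------
1  | HR          | 122696
2  | Legal       | 62653 
3  | Engineering | 71662 
4  | HR          | 56332 
5  | Legal       | 160905
6  | Legal       | 115002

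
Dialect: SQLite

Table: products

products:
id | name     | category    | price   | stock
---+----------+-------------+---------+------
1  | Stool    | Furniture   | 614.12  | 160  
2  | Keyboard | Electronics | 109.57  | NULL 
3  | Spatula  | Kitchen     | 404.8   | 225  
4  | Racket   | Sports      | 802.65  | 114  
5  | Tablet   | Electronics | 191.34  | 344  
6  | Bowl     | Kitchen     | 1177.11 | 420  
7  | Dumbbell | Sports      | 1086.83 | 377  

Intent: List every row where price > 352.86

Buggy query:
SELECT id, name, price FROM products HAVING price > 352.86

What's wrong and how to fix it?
Bug: This is a non-aggregate query (no GROUP BY, no aggregates), so in SQLite the HAVING clause is invalid here; a row-level condition belongs in WHERE

Fix: Use WHERE for row-level filtering

Corrected query:
SELECT id, name, price FROM products WHERE price > 352.86

Result:
id | name     | price  
---+----------+--------
1  | Stool    | 614.12 
3  | Spatula  | 404.8  
4  | Racket   | 802.65 
6  | Bowl     | 1177.11
7  | Dumbbell | 1086.83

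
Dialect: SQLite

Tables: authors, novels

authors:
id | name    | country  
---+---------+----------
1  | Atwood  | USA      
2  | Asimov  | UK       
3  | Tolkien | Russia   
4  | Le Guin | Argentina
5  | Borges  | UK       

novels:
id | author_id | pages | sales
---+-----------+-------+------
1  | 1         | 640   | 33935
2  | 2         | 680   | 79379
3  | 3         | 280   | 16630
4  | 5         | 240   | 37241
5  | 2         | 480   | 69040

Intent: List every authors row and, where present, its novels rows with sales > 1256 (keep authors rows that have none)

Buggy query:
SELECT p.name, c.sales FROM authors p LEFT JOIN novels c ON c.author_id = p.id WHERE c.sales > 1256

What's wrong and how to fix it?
Bug: Filtering c.sales in WHERE discards the NULL rows produced by LEFT JOIN, turning it into an inner join

Fix: Move the right-table condition into the ON clause so unmatched parents are kept

Corrected query:
SELECT p.name, c.sales FROM authors p LEFT JOIN novels c ON c.author_id = p.id AND c.sales > 1256

Result:
name    | sales
--------+------
Atwood  | 33935
Asimov  | 69040
Asimov  | 79379
Tolkien | 16630
Le Guin | NULL 
Borges  | 37241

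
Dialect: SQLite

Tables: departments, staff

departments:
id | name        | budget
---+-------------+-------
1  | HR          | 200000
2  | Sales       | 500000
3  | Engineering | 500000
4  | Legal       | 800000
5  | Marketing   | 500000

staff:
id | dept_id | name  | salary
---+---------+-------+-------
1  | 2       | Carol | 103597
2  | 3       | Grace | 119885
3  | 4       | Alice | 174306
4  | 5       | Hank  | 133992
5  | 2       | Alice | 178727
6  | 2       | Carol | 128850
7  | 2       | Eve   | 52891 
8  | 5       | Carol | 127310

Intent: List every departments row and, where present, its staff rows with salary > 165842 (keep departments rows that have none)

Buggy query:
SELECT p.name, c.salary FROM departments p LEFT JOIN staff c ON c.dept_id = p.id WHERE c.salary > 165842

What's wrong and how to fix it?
Bug: Filtering c.salary in WHERE discards the NULL rows produced by LEFT JOIN, turning it into an inner join

Fix: Put 'c.salary > 165842' in the JOIN's ON clause instead of WHERE

Corrected query:
SELECT p.name, c.salary FROM departments p LEFT JOIN staff c ON c.dept_id = p.id AND c.salary > 165842

Result:
name        | salary
------------+-------
HR          | NULL  
Sales       | 178727
Engineering | NULL  
Legal       | 174306
Marketing   | NULL  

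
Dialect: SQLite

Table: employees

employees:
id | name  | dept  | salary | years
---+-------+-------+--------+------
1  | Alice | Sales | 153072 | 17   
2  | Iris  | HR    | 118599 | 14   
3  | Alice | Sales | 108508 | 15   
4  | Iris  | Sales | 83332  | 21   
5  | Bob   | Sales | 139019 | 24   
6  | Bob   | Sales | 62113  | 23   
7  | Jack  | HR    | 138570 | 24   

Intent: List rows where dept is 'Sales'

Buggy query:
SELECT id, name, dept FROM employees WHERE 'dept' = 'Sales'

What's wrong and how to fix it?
Bug: 'dept' in single quotes is a string literal, not the column; the comparison is literal-vs-literal and never true

Fix: Reference the column as dept without single quotes

Corrected query:
SELECT id, name, dept FROM employees WHERE dept = 'Sales'

Result:
id | name  | dept 
---+-------+------
1  | Alice | Sales
3  | Alice | Sales
4  | Iris  | Sales
5  | Bob   | Sales
6  | Bob   | Sales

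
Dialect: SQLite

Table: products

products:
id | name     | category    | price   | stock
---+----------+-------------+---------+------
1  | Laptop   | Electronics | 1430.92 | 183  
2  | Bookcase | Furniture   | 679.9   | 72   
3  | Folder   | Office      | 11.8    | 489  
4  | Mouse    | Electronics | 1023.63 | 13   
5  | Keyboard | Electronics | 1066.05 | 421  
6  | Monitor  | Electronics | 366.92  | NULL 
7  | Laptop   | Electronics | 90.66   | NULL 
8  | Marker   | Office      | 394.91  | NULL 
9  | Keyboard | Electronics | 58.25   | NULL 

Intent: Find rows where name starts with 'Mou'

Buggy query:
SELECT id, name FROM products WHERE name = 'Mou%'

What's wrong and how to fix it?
Bug: '=' compares the literal string including the % character; pattern matching needs LIKE

Fix: Use LIKE for wildcard pattern matching

Corrected query:
SELECT id, name FROM products WHERE name LIKE 'Mou%'

Result:
id | name 
---+------
4  | Mouse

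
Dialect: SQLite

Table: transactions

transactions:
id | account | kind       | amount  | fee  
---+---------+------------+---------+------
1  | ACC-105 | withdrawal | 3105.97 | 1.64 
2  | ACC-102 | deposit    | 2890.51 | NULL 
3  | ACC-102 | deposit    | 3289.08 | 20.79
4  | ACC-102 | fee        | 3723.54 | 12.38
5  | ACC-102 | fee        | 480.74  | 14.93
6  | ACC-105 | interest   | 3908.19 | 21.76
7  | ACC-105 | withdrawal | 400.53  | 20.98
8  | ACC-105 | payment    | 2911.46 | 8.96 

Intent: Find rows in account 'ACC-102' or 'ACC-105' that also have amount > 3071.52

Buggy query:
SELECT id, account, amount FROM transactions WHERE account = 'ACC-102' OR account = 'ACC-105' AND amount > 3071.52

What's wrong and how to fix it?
Bug: Without parentheses, AND is evaluated before OR, so the amount filter only applies to the 'ACC-105' branch

Fix: Group the OR with parentheses (or use IN), then AND the threshold

Corrected query:
SELECT id, account, amount FROM transactions WHERE (account = 'ACC-102' OR account = 'ACC-105') AND amount > 3071.52

Result:
id | account | amount 
---+---------+--------
1  | ACC-105 | 3105.97
3  | ACC-102 | 3289.08
4  | ACC-102 | 3723.54
6  | ACC-105 | 3908.19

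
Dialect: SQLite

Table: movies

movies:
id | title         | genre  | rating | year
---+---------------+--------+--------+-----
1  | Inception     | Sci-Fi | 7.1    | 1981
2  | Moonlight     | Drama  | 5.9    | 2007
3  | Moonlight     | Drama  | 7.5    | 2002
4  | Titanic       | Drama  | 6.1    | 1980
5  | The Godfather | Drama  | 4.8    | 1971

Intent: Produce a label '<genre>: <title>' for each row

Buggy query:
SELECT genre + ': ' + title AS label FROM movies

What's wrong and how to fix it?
Bug: '+' is numeric addition; on text columns SQLite converts them to 0 instead of concatenating

Fix: Use the || operator for string concatenation

Corrected query:
SELECT genre || ': ' || title AS label FROM movies

Result:
label               
--------------------
Sci-Fi: Inception   
Drama: Moonlight    
Drama: Moonlight    
Drama: Titanic      
Drama: The Godfather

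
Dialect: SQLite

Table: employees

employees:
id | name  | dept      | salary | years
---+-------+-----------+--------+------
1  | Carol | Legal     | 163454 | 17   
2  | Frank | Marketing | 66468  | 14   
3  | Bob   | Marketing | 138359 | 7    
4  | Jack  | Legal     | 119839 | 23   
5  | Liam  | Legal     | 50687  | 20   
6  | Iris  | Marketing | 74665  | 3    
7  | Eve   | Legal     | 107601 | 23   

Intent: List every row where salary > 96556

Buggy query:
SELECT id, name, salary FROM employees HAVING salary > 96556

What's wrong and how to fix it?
Bug: HAVING filters the output of aggregation, but this query has no GROUP BY and no aggregate functions, so SQLite rejects it (HAVING clause on a non-aggregate query); the condition here is per row

Fix: Replace HAVING with WHERE since the condition applies to individual rows

Corrected query:
SELECT id, name, salary FROM employees WHERE salary > 96556

Result:
id | name  | salary
---+-------+-------
1  | Carol | 163454
3  | Bob   | 138359
4  | Jack  | 119839
7  | Eve   | 107601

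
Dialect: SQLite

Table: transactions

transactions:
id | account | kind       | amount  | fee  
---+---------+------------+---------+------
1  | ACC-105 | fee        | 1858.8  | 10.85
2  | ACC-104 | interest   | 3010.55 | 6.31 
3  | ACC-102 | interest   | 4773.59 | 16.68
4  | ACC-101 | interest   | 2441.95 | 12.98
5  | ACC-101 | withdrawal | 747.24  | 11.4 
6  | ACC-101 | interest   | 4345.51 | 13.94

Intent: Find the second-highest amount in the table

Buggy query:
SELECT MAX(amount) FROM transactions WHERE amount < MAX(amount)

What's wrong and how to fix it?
Bug: The inner MAX is an aggregate inside WHERE, which is not allowed

Fix: Put the inner MAX in a scalar subquery

Corrected query:
SELECT MAX(amount) FROM transactions WHERE amount < (SELECT MAX(amount) FROM transactions)

Result:
MAX(amount)
-----------
4345.51    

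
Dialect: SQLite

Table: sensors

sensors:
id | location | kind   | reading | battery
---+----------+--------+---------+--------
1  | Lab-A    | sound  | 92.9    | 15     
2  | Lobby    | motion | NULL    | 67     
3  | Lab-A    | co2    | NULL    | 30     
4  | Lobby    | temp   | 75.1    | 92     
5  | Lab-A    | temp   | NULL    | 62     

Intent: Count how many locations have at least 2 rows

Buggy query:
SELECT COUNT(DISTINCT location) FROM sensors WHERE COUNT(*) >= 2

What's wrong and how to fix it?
Bug: COUNT(*) cannot appear in WHERE; the per-group count doesn't exist yet

Fix: Use a subquery that GROUPs and filters with HAVING, then count its rows

Corrected query:
SELECT COUNT(*) FROM (SELECT location FROM sensors GROUP BY location HAVING COUNT(*) >= 2)

Result:
COUNT(*)
--------
2       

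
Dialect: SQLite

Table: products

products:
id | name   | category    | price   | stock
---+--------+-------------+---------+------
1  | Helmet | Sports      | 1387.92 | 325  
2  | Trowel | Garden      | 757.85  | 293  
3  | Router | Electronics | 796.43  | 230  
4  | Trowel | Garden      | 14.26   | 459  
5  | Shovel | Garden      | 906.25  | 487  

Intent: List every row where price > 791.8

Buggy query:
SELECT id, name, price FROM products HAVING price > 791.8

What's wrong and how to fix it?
Bug: This is a non-aggregate query (no GROUP BY, no aggregates), so in SQLite the HAVING clause is invalid here; a row-level condition belongs in WHERE

Fix: Replace HAVING with WHERE since the condition applies to individual rows

Corrected query:
SELECT id, name, price FROM products WHERE price > 791.8

Result:
id | name   | price  
---+--------+--------
1  | Helmet | 1387.92
3  | Router | 796.43 
5  | Shovel | 906.25 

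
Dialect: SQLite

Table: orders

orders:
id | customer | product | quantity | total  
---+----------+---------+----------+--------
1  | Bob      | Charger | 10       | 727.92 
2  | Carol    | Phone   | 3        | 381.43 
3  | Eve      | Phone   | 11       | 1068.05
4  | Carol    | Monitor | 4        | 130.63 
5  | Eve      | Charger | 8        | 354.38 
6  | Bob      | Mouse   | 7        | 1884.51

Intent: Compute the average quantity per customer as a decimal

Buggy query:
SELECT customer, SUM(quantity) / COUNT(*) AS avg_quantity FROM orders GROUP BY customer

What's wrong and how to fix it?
Bug: SUM(quantity) and COUNT(*) are both integers; the division truncates the fractional part

Fix: Cast one side to REAL so the division keeps the fractional part

Corrected query:
SELECT customer, SUM(quantity) * 1.0 / COUNT(*) AS avg_quantity FROM orders GROUP BY customer

Result:
customer | avg_quantity
---------+-------------
Bob      | 8.5         
Carol    | 3.5         
Eve      | 9.5         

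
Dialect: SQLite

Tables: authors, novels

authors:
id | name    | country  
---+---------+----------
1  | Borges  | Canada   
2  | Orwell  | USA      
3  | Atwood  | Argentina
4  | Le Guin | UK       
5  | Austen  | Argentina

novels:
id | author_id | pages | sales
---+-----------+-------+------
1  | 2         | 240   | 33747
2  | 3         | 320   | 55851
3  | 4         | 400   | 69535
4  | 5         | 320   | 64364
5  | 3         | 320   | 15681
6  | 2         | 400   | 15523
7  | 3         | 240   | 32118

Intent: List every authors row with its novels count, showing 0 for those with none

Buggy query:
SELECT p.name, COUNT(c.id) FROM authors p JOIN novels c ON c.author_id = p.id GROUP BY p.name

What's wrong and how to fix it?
Bug: An inner join excludes parents with zero children

Fix: Switch to LEFT JOIN to retain unmatched parent rows

Corrected query:
SELECT p.name, COUNT(c.id) FROM authors p LEFT JOIN novels c ON c.author_id = p.id GROUP BY p.name

Result:
name    | COUNT(c.id)
--------+------------
Atwood  | 3          
Austen  | 1          
Borges  | 0          
Le Guin | 1          
Orwell  | 2          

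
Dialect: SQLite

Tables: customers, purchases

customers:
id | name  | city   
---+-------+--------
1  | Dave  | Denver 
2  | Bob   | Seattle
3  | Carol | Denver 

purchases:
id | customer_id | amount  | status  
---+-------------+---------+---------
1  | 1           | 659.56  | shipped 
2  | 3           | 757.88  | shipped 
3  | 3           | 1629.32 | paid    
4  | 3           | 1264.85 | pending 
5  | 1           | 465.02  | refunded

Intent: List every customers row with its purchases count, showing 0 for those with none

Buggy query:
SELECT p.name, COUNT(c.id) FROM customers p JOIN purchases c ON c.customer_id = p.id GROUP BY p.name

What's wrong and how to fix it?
Bug: An inner join excludes parents with zero children

Fix: Use LEFT JOIN so parents without children still appear (COUNT(c.id) gives 0)

Corrected query:
SELECT p.name, COUNT(c.id) FROM customers p LEFT JOIN purchases c ON c.customer_id = p.id GROUP BY p.name

Result:
name  | COUNT(c.id)
------+------------
Bob   | 0          
Carol | 3          
Dave  | 2          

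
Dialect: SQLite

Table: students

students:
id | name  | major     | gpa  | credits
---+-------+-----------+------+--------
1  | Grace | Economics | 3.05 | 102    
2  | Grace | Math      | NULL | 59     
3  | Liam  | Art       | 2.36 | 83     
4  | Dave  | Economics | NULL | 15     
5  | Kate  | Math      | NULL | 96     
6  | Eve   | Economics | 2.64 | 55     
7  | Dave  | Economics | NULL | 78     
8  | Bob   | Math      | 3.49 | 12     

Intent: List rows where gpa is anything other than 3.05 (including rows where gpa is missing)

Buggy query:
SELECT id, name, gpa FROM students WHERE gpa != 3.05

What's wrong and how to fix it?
Bug: Inequality against NULL is unknown, not true; rows with NULL are dropped

Fix: Handle NULL separately with IS NULL alongside the inequality

Corrected query:
SELECT id, name, gpa FROM students WHERE gpa != 3.05 OR gpa IS NULL

Result:
id | name  | gpa 
---+-------+-----
2  | Grace | NULL
3  | Liam  | 2.36
4  | Dave  | NULL
5  | Kate  | NULL
6  | Eve   | 2.64
7  | Dave  | NULL
8  | Bob   | 3.49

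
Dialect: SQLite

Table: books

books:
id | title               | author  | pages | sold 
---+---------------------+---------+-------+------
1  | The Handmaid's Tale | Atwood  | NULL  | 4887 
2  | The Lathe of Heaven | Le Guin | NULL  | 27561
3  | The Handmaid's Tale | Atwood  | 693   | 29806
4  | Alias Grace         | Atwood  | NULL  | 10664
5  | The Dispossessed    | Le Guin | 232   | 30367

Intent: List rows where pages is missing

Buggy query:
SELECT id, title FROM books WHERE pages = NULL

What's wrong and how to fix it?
Bug: Comparing to NULL with '=' never matches; NULL = NULL is unknown, not true

Fix: Replace '= NULL' with 'IS NULL'

Corrected query:
SELECT id, title FROM books WHERE pages IS NULL

Result:
id | title              
---+--------------------
1  | The Handmaid's Tale
2  | The Lathe of Heaven
4  | Alias Grace        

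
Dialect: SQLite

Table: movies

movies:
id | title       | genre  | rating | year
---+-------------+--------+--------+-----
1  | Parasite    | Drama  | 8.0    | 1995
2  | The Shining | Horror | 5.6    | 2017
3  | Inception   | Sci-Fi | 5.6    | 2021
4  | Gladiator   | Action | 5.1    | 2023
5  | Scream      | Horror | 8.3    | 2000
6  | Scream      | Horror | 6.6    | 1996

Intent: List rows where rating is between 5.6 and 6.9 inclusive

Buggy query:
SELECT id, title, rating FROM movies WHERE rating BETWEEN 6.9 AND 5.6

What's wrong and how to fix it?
Bug: BETWEEN expects the lower bound first; with 6.9 AND 5.6 the range is empty

Fix: Swap the bounds so the smaller value comes first

Corrected query:
SELECT id, title, rating FROM movies WHERE rating BETWEEN 5.6 AND 6.9

Result:
id | title       | rating
---+-------------+-------
2  | The Shining | 5.6   
3  | Inception   | 5.6   
6  | Scream      | 6.6   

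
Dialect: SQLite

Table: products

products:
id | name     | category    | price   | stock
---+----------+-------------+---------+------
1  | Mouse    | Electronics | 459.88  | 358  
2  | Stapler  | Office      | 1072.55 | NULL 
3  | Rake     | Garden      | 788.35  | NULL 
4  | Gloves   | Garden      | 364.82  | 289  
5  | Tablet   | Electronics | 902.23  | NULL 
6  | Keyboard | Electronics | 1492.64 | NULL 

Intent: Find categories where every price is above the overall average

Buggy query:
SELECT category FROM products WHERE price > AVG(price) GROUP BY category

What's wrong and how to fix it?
Bug: AVG() is an aggregate; it can't sit directly in WHERE

Fix: Use a subquery for AVG and a HAVING MIN(...) filter so the condition holds for every row in the group

Corrected query:
SELECT category FROM products GROUP BY category HAVING MIN(price) > (SELECT AVG(price) FROM products)

Result:
category
--------
Office  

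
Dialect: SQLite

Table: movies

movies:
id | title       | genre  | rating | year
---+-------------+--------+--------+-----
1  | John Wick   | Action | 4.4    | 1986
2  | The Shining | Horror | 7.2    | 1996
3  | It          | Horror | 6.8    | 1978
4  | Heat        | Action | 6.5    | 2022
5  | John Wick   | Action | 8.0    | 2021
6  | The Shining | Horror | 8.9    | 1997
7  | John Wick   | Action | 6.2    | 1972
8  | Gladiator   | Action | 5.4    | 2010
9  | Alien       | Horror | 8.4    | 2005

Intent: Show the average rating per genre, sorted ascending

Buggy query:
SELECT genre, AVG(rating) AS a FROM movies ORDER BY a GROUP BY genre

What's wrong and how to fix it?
Bug: ORDER BY appears before GROUP BY; SQL clause order requires GROUP BY first

Fix: Reorder: SELECT … FROM … GROUP BY … ORDER BY …

Corrected query:
SELECT genre, AVG(rating) AS a FROM movies GROUP BY genre ORDER BY a

Result:
genre  | a    
-------+------
Action | 6.1  
Horror | 7.825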